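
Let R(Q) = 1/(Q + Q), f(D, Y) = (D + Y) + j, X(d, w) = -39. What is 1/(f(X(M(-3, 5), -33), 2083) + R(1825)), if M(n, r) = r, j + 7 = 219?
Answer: 3650/8234401 ≈ 0.00044326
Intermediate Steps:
j = 212 (j = -7 + 219 = 212)
f(D, Y) = 212 + D + Y (f(D, Y) = (D + Y) + 212 = 212 + D + Y)
R(Q) = 1/(2*Q)
1/(f(X(M(-3, 5), -33), 2083) + R(1825)) = 1/((212 - 39 + 2083) + (1/2)/1825) = 1/(2256 + (1/2)*(1/1825)) = 1/(2256 + 1/3650) = 1/(8234401/3650) = 3650/8234401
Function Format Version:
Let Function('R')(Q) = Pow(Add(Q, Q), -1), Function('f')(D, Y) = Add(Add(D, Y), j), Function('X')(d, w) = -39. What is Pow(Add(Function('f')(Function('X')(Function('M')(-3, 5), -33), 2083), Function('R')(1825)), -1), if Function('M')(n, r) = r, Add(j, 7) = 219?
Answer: Rational(3650, 8234401) ≈ 0.00044326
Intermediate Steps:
j = 212 (j = Add(-7, 219) = 212)
Function('f')(D, Y) = Add(212, D, Y) (Function('f')(D, Y) = Add(Add(D, Y), 212) = Add(212, D, Y))
Function('R')(Q) = Mul(Rational(1, 2), Pow(Q, -1)) (Function('R')(Q) = Pow(Mul(2, Q), -1) = Mul(Rational(1, 2), Pow(Q, -1)))
Pow(Add(Function('f')(Function('X')(Function('M')(-3, 5), -33), 2083), Function('R')(1825)), -1) = Pow(Add(Add(212, -39, 2083), Mul(Rational(1, 2), Pow(1825, -1))), -1) = Pow(Add(2256, Mul(Rational(1, 2), Rational(1, 1825))), -1) = Pow(Add(2256, Rational(1, 3650)), -1) = Pow(Rational(8234401, 3650), -1) = Rational(3650, 8234401)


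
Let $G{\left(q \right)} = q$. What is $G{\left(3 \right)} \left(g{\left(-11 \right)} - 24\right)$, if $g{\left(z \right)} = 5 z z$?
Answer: $1743$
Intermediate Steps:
$g{\left(z \right)} = 5 z^{2}$
$G{\left(3 \right)} \left(g{\left(-11 \right)} - 24\right) = 3 \left(5 \left(-11\right)^{2} - 24\right) = 3 \left(5 \cdot 121 - 24\right) = 3 \left(605 - 24\right) = 3 \cdot 581 = 1743$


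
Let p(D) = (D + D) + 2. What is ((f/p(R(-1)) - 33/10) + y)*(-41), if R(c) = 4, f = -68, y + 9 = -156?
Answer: 71791/10 ≈ 7179.1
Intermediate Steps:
y = -165 (y = -9 - 156 = -165)
p(D) = 2 + 2*D (p(D) = 2*D + 2 = 2 + 2*D)
((f/p(R(-1)) - 33/10) + y)*(-41) = ((-68/(2 + 2*4) - 33/10) - 165)*(-41) = ((-68/(2 + 8) - 33*⅒) - 165)*(-41) = ((-68/10 - 33/10) - 165)*(-41) = ((-68*⅒ - 33/10) - 165)*(-41) = ((-34/5 - 33/10) - 165)*(-41) = (-101/10 - 165)*(-41) = -1751/10*(-41) = 71791/10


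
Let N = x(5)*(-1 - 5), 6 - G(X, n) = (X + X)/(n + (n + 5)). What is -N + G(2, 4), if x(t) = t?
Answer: 464/13 ≈ 35.692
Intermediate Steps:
G(X, n) = 6 - 2*X/(5 + 2*n) (G(X, n) = 6 - (X + X)/(n + (n + 5)) = 6 - 2*X/(n + (5 + n)) = 6 - 2*X/(5 + 2*n))
N = -30 (N = 5*(-1 - 5) = 5*(-6) = -30)
-N + G(2, 4) = -1*(-30) + 2*(15 - 1*2 + 6*4)/(5 + 2*4) = 30 + 2*(15 - 2 + 24)/(5 + 8) = 30 + 2*37/13 = 30 + 2*(1/13)*37 = 30 + 74/13 = 464/13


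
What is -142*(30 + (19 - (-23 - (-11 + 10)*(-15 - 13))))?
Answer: -14200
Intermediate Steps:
-142*(30 + (19 - (-23 - (-11 + 10)*(-15 - 13)))) = -142*(30 + (19 - (-23 - (-1)*(-28)))) = -142*(30 + (19 - (-23 - 1*28))) = -142*(30 + (19 - (-23 - 28))) = -142*(30 + (19 - 1*(-51))) = -142*(30 + (19 + 51)) = -142*(30 + 70) = -142*100 = -14200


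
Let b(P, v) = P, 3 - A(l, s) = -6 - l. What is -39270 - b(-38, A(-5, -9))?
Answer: -39232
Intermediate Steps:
A(l, s) = 9 + l (A(l, s) = 3 - (-6 - l) = 3 + (6 + l) = 9 + l)
-39270 - b(-38, A(-5, -9)) = -39270 - 1*(-38) = -39270 + 38 = -39232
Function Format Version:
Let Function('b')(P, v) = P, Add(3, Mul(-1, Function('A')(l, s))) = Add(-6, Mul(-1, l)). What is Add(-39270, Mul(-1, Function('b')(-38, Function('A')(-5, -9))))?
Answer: -39232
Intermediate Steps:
Function('A')(l, s) = Add(9, l) (Function('A')(l, s) = Add(3, Mul(-1, Add(-6, Mul(-1, l)))) = Add(3, Add(6, l)) = Add(9, l))
Add(-39270, Mul(-1, Function('b')(-38, Function('A')(-5, -9)))) = Add(-39270, Mul(-1, -38)) = Add(-39270, 38) = -39232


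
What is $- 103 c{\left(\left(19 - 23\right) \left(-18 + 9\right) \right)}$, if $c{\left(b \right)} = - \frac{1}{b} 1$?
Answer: $\frac{103}{36} \approx 2.8611$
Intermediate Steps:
$c{\left(b \right)} = - \frac{1}{b}$ ($c{\left(b \right)} = - \frac{1}{b} 1 = - \frac{1}{b}$)
$- 103 c{\left(\left(19 - 23\right) \left(-18 + 9\right) \right)} = - 103 \left(- \frac{1}{\left(19 - 23\right) \left(-18 + 9\right)}\right) = - 103 \left(- \frac{1}{\left(-4\right) \left(-9\right)}\right) = - 103 \left(- \frac{1}{36}\right) = - 103 \left(\left(-1\right) \frac{1}{36}\right) = \left(-103\right) \left(- \frac{1}{36}\right) = \frac{103}{36}$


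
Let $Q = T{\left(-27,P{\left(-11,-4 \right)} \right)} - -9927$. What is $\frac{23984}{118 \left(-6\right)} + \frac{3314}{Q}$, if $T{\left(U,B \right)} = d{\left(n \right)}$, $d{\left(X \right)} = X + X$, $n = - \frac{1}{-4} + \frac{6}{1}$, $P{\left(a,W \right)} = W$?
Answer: $- \frac{118021328}{3518583} \approx -33.542$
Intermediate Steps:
$n = \frac{25}{4}$ ($n = \left(-1\right) \left(- \frac{1}{4}\right) + 6 \cdot 1 = \frac{1}{4} + 6 = \frac{25}{4} \approx 6.25$)
$d{\left(X \right)} = 2 X$
$T{\left(U,B \right)} = \frac{25}{2}$ ($T{\left(U,B \right)} = 2 \cdot \frac{25}{4} = \frac{25}{2}$)
$Q = \frac{19879}{2}$ ($Q = \frac{25}{2} - -9927 = \frac{25}{2} + 9927 = \frac{19879}{2} \approx 9939.5$)
$\frac{23984}{118 \left(-6\right)} + \frac{3314}{Q} = \frac{23984}{118 \left(-6\right)} + \frac{3314}{\frac{19879}{2}} = \frac{23984}{-708} + 3314 \cdot \frac{2}{19879} = 23984 \left(- \frac{1}{708}\right) + \frac{6628}{19879} = - \frac{5996}{177} + \frac{6628}{19879} = - \frac{118021328}{3518583}$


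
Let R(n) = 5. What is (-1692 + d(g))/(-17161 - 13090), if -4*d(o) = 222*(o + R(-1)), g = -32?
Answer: 387/60502 ≈ 0.0063965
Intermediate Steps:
d(o) = -555/2 - 111*o/2 (d(o) = -111*(o + 5)/2 = -111*(5 + o)/2 = -(1110 + 222*o)/4 = -555/2 - 111*o/2)
(-1692 + d(g))/(-17161 - 13090) = (-1692 + (-555/2 - 111/2*(-32)))/(-17161 - 13090) = (-1692 + (-555/2 + 1776))/(-30251) = (-1692 + 2997/2)*(-1/30251) = -387/2*(-1/30251) = 387/60502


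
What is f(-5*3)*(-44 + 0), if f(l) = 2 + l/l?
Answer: -132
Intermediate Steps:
f(l) = 3 (f(l) = 2 + 1 = 3)
f(-5*3)*(-44 + 0) = 3*(-44 + 0) = 3*(-44) = -132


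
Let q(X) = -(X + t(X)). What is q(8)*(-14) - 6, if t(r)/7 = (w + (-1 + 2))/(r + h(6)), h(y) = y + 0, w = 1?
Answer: 120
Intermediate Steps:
h(y) = y
t(r) = 14/(6 + r) (t(r) = 7*((1 + (-1 + 2))/(r + 6)) = 7*((1 + 1)/(6 + r)) = 7*(2/(6 + r)) = 14/(6 + r))
q(X) = -X - 14/(6 + X) (q(X) = -(X + 14/(6 + X)) = -X - 14/(6 + X))
q(8)*(-14) - 6 = ((-14 - 1*8*(6 + 8))/(6 + 8))*(-14) - 6 = ((-14 - 1*8*14)/14)*(-14) - 6 = ((-14 - 112)/14)*(-14) - 6 = ((1/14)*(-126))*(-14) - 6 = -9*(-14) - 6 = 126 - 6 = 120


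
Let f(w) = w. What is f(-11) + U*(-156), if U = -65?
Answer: 10129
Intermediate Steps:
f(-11) + U*(-156) = -11 - 65*(-156) = -11 + 10140 = 10129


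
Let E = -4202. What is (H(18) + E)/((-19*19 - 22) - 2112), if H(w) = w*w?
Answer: 3878/2495 ≈ 1.5543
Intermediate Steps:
H(w) = w²
(H(18) + E)/((-19*19 - 22) - 2112) = (18² - 4202)/((-19*19 - 22) - 2112) = (324 - 4202)/((-361 - 22) - 2112) = -3878/(-383 - 2112) = -3878/(-2495) = -3878*(-1/2495) = 3878/2495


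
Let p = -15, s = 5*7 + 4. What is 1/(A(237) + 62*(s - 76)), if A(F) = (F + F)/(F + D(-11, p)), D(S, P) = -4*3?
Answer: -75/171892 ≈ -0.00043632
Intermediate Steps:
s = 39 (s = 35 + 4 = 39)
D(S, P) = -12
A(F) = 2*F/(-12 + F) (A(F) = (F + F)/(F - 12) = (2*F)/(-12 + F) = 2*F/(-12 + F))
1/(A(237) + 62*(s - 76)) = 1/(2*237/(-12 + 237) + 62*(39 - 76)) = 1/(2*237/225 + 62*(-37)) = 1/(2*237*(1/225) - 2294) = 1/(158/75 - 2294) = 1/(-171892/75) = -75/171892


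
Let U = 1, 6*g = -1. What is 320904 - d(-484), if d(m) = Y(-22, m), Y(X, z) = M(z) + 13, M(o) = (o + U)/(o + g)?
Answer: 133169351/415 ≈ 3.2089e+5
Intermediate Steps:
g = -1/6 (g = (1/6)*(-1) = -1/6 ≈ -0.16667)
M(o) = (1 + o)/(-1/6 + o) (M(o) = (o + 1)/(o - 1/6) = (1 + o)/(-1/6 + o))
Y(X, z) = 13 + 6*(1 + z)/(-1 + 6*z) (Y(X, z) = 6*(1 + z)/(-1 + 6*z) + 13 = 13 + 6*(1 + z)/(-1 + 6*z))
d(m) = 7*(-1 + 12*m)/(-1 + 6*m)
320904 - d(-484) = 320904 - 7*(-1 + 12*(-484))/(-1 + 6*(-484)) = 320904 - 7*(-1 - 5808)/(-1 - 2904) = 320904 - 7*(-5809)/(-2905) = 320904 - 7*(-1)*(-5809)/2905 = 320904 - 1*5809/415 = 320904 - 5809/415 = 133169351/415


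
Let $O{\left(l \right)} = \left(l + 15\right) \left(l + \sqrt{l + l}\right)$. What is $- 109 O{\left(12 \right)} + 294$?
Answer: $-35022 - 5886 \sqrt{6} \approx -49440.0$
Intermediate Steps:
$O{\left(l \right)} = \left(15 + l\right) \left(l + \sqrt{2} \sqrt{l}\right)$ ($O{\left(l \right)} = \left(15 + l\right) \left(l + \sqrt{2 l}\right) = \left(15 + l\right) \left(l + \sqrt{2} \sqrt{l}\right)$)
$- 109 O{\left(12 \right)} + 294 = - 109 \left(12^{2} + 15 \cdot 12 + \sqrt{2} \cdot 12^{\frac{3}{2}} + 15 \sqrt{2} \sqrt{12}\right) + 294 = - 109 \left(144 + 180 + \sqrt{2} \cdot 24 \sqrt{3} + 15 \sqrt{2} \cdot 2 \sqrt{3}\right) + 294 = - 109 \left(144 + 180 + 24 \sqrt{6} + 30 \sqrt{6}\right) + 294 = - 109 \left(324 + 54 \sqrt{6}\right) + 294 = \left(-35316 - 5886 \sqrt{6}\right) + 294 = -35022 - 5886 \sqrt{6}$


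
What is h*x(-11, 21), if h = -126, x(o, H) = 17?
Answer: -2142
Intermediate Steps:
h*x(-11, 21) = -126*17 = -2142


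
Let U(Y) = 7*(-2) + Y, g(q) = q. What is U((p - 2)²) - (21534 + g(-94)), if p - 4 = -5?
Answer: -21445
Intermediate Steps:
p = -1 (p = 4 - 5 = -1)
U(Y) = -14 + Y
U((p - 2)²) - (21534 + g(-94)) = (-14 + (-1 - 2)²) - (21534 - 94) = (-14 + (-3)²) - 1*21440 = (-14 + 9) - 21440 = -5 - 21440 = -21445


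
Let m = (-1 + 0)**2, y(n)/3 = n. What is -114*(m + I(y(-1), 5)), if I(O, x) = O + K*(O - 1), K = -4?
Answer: -1596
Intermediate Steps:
y(n) = 3*n
m = 1 (m = (-1)**2 = 1)
I(O, x) = 4 - 3*O (I(O, x) = O - 4*(O - 1) = O - 4*(-1 + O) = O + (4 - 4*O) = 4 - 3*O)
-114*(m + I(y(-1), 5)) = -114*(1 + (4 - 9*(-1))) = -114*(1 + (4 - 3*(-3))) = -114*(1 + (4 + 9)) = -114*(1 + 13) = -114*14 = -1596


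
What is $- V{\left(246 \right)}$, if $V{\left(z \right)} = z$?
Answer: $-246$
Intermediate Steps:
$- V{\left(246 \right)} = \left(-1\right) 246 = -246$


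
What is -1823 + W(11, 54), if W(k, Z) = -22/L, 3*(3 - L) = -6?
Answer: -9137/5 ≈ -1827.4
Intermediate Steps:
L = 5 (L = 3 - ⅓*(-6) = 3 + 2 = 5)
W(k, Z) = -22/5
-1823 + W(11, 54) = -1823 - 22/5 = -9137/5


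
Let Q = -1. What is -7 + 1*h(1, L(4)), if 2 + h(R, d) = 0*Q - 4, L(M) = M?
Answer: -13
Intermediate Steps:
h(R, d) = -6 (h(R, d) = -2 + (0*(-1) - 4) = -2 + (0 - 4) = -2 - 4 = -6)
-7 + 1*h(1, L(4)) = -7 + 1*(-6) = -7 - 6 = -13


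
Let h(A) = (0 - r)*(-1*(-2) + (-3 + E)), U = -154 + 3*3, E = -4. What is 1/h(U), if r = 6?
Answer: 1/30 ≈ 0.033333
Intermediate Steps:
U = -145 (U = -154 + 9 = -145)
h(A) = 30 (h(A) = (0 - 1*6)*(-1*(-2) + (-3 - 4)) = (0 - 6)*(2 - 7) = -6*(-5) = 30)
1/h(U) = 1/30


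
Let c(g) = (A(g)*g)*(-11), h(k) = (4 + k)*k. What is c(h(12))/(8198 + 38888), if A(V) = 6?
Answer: -6336/23543 ≈ -0.26912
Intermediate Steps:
h(k) = k*(4 + k)
c(g) = -66*g (c(g) = (6*g)*(-11) = -66*g)
c(h(12))/(8198 + 38888) = (-792*(4 + 12))/(8198 + 38888) = -792*16/47086 = -66*192*(1/47086) = -12672*1/47086 = -6336/23543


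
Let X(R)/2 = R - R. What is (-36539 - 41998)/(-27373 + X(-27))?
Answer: 78537/27373 ≈ 2.8691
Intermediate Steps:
X(R) = 0 (X(R) = 2*(R - R) = 2*0 = 0)
(-36539 - 41998)/(-27373 + X(-27)) = (-36539 - 41998)/(-27373 + 0) = -78537/(-27373) = -78537*(-1/27373) = 78537/27373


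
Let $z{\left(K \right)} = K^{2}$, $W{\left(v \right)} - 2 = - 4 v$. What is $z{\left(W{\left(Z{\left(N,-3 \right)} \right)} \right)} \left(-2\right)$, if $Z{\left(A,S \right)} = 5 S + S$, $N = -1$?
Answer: $-10952$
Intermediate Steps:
$Z{\left(A,S \right)} = 6 S$
$W{\left(v \right)} = 2 - 4 v$
$z{\left(W{\left(Z{\left(N,-3 \right)} \right)} \right)} \left(-2\right) = \left(2 - 4 \cdot 6 \left(-3\right)\right)^{2} \left(-2\right) = \left(2 - -72\right)^{2} \left(-2\right) = \left(2 + 72\right)^{2} \left(-2\right) = 74^{2} \left(-2\right) = 5476 \left(-2\right) = -10952$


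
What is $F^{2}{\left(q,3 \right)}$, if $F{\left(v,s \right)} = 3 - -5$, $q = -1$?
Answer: $64$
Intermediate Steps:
$F{\left(v,s \right)} = 8$ ($F{\left(v,s \right)} = 3 + 5 = 8$)
$F^{2}{\left(q,3 \right)} = 8^{2} = 64$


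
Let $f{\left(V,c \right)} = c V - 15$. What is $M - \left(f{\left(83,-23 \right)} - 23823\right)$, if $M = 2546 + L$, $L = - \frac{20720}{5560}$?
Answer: $\frac{3932209}{139} \approx 28289.0$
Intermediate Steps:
$f{\left(V,c \right)} = -15 + V c$ ($f{\left(V,c \right)} = V c - 15 = -15 + V c$)
$L = - \frac{518}{139}$ ($L = \left(-20720\right) \frac{1}{5560} = - \frac{518}{139} \approx -3.7266$)
$M = \frac{353376}{139}$ ($M = 2546 - \frac{518}{139} = \frac{353376}{139} \approx 2542.3$)
$M - \left(f{\left(83,-23 \right)} - 23823\right) = \frac{353376}{139} - \left(\left(-15 + 83 \left(-23\right)\right) - 23823\right) = \frac{353376}{139} - \left(\left(-15 - 1909\right) - 23823\right) = \frac{353376}{139} - \left(-1924 - 23823\right) = \frac{353376}{139} - -25747 = \frac{353376}{139} + 25747 = \frac{3932209}{139}$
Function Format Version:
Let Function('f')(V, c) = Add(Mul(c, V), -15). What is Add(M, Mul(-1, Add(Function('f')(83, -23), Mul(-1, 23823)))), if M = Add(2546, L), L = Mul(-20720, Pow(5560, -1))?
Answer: Rational(3932209, 139) ≈ 28289.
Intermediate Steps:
Function('f')(V, c) = Add(-15, Mul(V, c)) (Function('f')(V, c) = Add(Mul(V, c), -15) = Add(-15, Mul(V, c)))
L = Rational(-518, 139) (L = Mul(-20720, Rational(1, 5560)) = Rational(-518, 139) ≈ -3.7266)
M = Rational(353376, 139) (M = Add(2546, Rational(-518, 139)) = Rational(353376, 139) ≈ 2542.3)
Add(M, Mul(-1, Add(Function('f')(83, -23), Mul(-1, 23823)))) = Add(Rational(353376, 139), Mul(-1, Add(Add(-15, Mul(83, -23)), Mul(-1, 23823)))) = Add(Rational(353376, 139), Mul(-1, Add(Add(-15, -1909), -23823))) = Add(Rational(353376, 139), Mul(-1, Add(-1924, -23823))) = Add(Rational(353376, 139), Mul(-1, -25747)) = Add(Rational(353376, 139), 25747) = Rational(3932209, 139)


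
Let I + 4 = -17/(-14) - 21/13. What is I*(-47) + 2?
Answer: 38011/182 ≈ 208.85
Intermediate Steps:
I = -801/182 (I = -4 + (-17/(-14) - 21/13) = -4 + (-17*(-1/14) - 21*1/13) = -4 + (17/14 - 21/13) = -4 - 73/182 = -801/182 ≈ -4.4011)
I*(-47) + 2 = -801/182*(-47) + 2 = 37647/182 + 2 = 38011/182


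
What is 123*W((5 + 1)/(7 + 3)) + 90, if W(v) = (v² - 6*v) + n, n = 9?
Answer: 19962/25 ≈ 798.48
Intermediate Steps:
W(v) = 9 + v² - 6*v (W(v) = (v² - 6*v) + 9 = 9 + v² - 6*v)
123*W((5 + 1)/(7 + 3)) + 90 = 123*(9 + ((5 + 1)/(7 + 3))² - 6*(5 + 1)/(7 + 3)) + 90 = 123*(9 + (6/10)² - 36/10) + 90 = 123*(9 + (6*(⅒))² - 36/10) + 90 = 123*(9 + (⅗)² - 6*⅗) + 90 = 123*(9 + 9/25 - 18/5) + 90 = 123*(144/25) + 90 = 17712/25 + 90 = 19962/25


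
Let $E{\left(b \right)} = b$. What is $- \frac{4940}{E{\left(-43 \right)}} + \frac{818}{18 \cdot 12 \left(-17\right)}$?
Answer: $\frac{9052253}{78948} \approx 114.66$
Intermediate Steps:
$- \frac{4940}{E{\left(-43 \right)}} + \frac{818}{18 \cdot 12 \left(-17\right)} = - \frac{4940}{-43} + \frac{818}{18 \cdot 12 \left(-17\right)} = \left(-4940\right) \left(- \frac{1}{43}\right) + \frac{818}{216 \left(-17\right)} = \frac{4940}{43} + \frac{818}{-3672} = \frac{4940}{43} + 818 \left(- \frac{1}{3672}\right) = \frac{4940}{43} - \frac{409}{1836} = \frac{9052253}{78948}$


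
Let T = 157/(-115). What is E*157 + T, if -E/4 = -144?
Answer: 10399523/115 ≈ 90431.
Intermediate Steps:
E = 576 (E = -4*(-144) = 576)
T = -157/115 (T = 157*(-1/115) = -157/115 ≈ -1.3652)
E*157 + T = 576*157 - 157/115 = 90432 - 157/115 = 10399523/115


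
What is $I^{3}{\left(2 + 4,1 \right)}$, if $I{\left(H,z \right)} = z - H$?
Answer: $-125$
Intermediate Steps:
$I^{3}{\left(2 + 4,1 \right)} = \left(1 - \left(2 + 4\right)\right)^{3} = \left(1 - 6\right)^{3} = \left(-5\right)^{3} = -125$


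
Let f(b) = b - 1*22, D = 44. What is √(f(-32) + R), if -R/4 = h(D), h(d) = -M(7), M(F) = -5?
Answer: I*√74 ≈ 8.6023*I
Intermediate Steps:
h(d) = 5 (h(d) = -1*(-5) = 5)
f(b) = -22 + b (f(b) = b - 22 = -22 + b)
R = -20 (R = -4*5 = -20)
√(f(-32) + R) = √((-22 - 32) - 20) = √(-54 - 20) = √(-74) = I*√74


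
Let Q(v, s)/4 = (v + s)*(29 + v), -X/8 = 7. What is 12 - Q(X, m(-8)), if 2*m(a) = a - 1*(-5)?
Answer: -6198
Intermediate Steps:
X = -56 (X = -8*7 = -56)
m(a) = 5/2 + a/2 (m(a) = (a - 1*(-5))/2 = (a + 5)/2 = (5 + a)/2 = 5/2 + a/2)
Q(v, s) = 4*(29 + v)*(s + v) (Q(v, s) = 4*((v + s)*(29 + v)) = 4*((s + v)*(29 + v)) = 4*((29 + v)*(s + v)) = 4*(29 + v)*(s + v))
12 - Q(X, m(-8)) = 12 - (4*(-56)**2 + 116*(5/2 + (1/2)*(-8)) + 116*(-56) + 4*(5/2 + (1/2)*(-8))*(-56)) = 12 - (4*3136 + 116*(5/2 - 4) - 6496 + 4*(5/2 - 4)*(-56)) = 12 - (12544 + 116*(-3/2) - 6496 + 4*(-3/2)*(-56)) = 12 - (12544 - 174 - 6496 + 336) = 12 - 1*6210 = 12 - 6210 = -6198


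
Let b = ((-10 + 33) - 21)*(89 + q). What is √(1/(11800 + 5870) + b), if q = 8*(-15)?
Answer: I*√19358174130/17670 ≈ 7.874*I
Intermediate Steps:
q = -120
b = -62 (b = ((-10 + 33) - 21)*(89 - 120) = (23 - 21)*(-31) = 2*(-31) = -62)
√(1/(11800 + 5870) + b) = √(1/(11800 + 5870) - 62) = √(1/17670 - 62) = √(-1095539/17670) = I*√19358174130/17670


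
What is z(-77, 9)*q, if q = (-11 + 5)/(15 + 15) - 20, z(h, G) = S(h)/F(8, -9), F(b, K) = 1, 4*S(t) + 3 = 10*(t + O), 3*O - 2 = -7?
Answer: 239269/60 ≈ 3987.8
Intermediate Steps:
O = -5/3 (O = ⅔ + (⅓)*(-7) = ⅔ - 7/3 = -5/3 ≈ -1.6667)
S(t) = -59/12 + 5*t/2 (S(t) = -¾ + (10*(t - 5/3))/4 = -¾ + (10*(-5/3 + t))/4 = -¾ + (-50/3 + 10*t)/4 = -¾ + (-25/6 + 5*t/2) = -59/12 + 5*t/2)
z(h, G) = -59/12 + 5*h/2 (z(h, G) = (-59/12 + 5*h/2)/1 = (-59/12 + 5*h/2)*1 = -59/12 + 5*h/2)
q = -101/5 (q = -6/30 - 20 = -6*1/30 - 20 = -⅕ - 20 = -101/5 ≈ -20.200)
z(-77, 9)*q = (-59/12 + (5/2)*(-77))*(-101/5) = (-59/12 - 385/2)*(-101/5) = -2369/12*(-101/5) = 239269/60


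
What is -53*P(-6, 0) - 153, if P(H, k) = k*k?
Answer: -153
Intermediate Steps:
P(H, k) = k²
-53*P(-6, 0) - 153 = -53*0² - 153 = -53*0 - 153 = 0 - 153 = -153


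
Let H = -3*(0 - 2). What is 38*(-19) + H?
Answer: -716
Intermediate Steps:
H = 6 (H = -3*(-2) = 6)
38*(-19) + H = 38*(-19) + 6 = -722 + 6 = -716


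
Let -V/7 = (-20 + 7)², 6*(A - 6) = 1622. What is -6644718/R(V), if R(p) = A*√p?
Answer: 19934154*I*√7/75439 ≈ 699.12*I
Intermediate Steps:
A = 829/3 (A = 6 + (⅙)*1622 = 6 + 811/3 = 829/3 ≈ 276.33)
V = -1183 (V = -7*(-20 + 7)² = -7*(-13)² = -7*169 = -1183)
R(p) = 829*√p/3
-6644718/R(V) = -6644718*(-3*I*√7/75439) = -(-19934154)*I*√7/75439 = 19934154*I*√7/75439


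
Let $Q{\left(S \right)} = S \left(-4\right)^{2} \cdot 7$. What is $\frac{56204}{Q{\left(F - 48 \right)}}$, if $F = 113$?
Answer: $\frac{14051}{1820} \approx 7.7203$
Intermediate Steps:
$Q{\left(S \right)} = 112 S$ ($Q{\left(S \right)} = S 16 \cdot 7 = 16 S 7 = 112 S$)
$\frac{56204}{Q{\left(F - 48 \right)}} = \frac{56204}{112 \left(113 - 48\right)} = \frac{56204}{112 \cdot 65} = \frac{56204}{7280} = 56204 \cdot \frac{1}{7280} = \frac{14051}{1820}$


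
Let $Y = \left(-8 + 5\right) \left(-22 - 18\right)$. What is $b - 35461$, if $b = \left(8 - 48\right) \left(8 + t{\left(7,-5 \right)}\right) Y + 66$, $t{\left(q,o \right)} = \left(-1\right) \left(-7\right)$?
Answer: $-107395$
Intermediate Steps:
$t{\left(q,o \right)} = 7$
$Y = 120$ ($Y = \left(-3\right) \left(-40\right) = 120$)
$b = -71934$ ($b = \left(8 - 48\right) \left(8 + 7\right) 120 + 66 = \left(-40\right) 15 \cdot 120 + 66 = \left(-600\right) 120 + 66 = -72000 + 66 = -71934$)
$b - 35461 = -71934 - 35461 = -107395$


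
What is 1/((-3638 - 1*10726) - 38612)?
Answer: -1/52976 ≈ -1.8876e-5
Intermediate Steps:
1/((-3638 - 1*10726) - 38612) = 1/((-3638 - 10726) - 38612) = 1/(-14364 - 38612) = 1/(-52976) = -1/52976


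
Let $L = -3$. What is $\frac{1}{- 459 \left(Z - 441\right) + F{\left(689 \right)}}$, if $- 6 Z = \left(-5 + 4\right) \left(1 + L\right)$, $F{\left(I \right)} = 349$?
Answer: $\frac{1}{202921} \approx 4.928 \cdot 10^{-6}$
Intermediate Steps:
$Z = - \frac{1}{3}$ ($Z = - \frac{\left(-5 + 4\right) \left(1 - 3\right)}{6} = - \frac{\left(-1\right) \left(-2\right)}{6} = \left(- \frac{1}{6}\right) 2 = - \frac{1}{3} \approx -0.33333$)
$\frac{1}{- 459 \left(Z - 441\right) + F{\left(689 \right)}} = \frac{1}{- 459 \left(- \frac{1}{3} - 441\right) + 349} = \frac{1}{\left(-459\right) \left(- \frac{1324}{3}\right) + 349} = \frac{1}{202572 + 349} = \frac{1}{202921}$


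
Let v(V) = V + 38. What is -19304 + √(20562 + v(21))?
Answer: -19304 + √20621 ≈ -19160.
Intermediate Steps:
v(V) = 38 + V
-19304 + √(20562 + v(21)) = -19304 + √(20562 + (38 + 21)) = -19304 + √(20562 + 59) = -19304 + √20621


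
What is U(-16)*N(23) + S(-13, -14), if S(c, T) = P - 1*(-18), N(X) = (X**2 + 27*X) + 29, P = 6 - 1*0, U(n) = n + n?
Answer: -37704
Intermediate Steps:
U(n) = 2*n
P = 6 (P = 6 + 0 = 6)
N(X) = 29 + X**2 + 27*X
S(c, T) = 24 (S(c, T) = 6 - 1*(-18) = 6 + 18 = 24)
U(-16)*N(23) + S(-13, -14) = (2*(-16))*(29 + 23**2 + 27*23) + 24 = -32*(29 + 529 + 621) + 24 = -32*1179 + 24 = -37728 + 24 = -37704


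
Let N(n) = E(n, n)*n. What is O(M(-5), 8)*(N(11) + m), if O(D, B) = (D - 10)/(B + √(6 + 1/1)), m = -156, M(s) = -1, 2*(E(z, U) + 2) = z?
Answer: 10340/57 - 2585*√7/114 ≈ 121.41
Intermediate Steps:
E(z, U) = -2 + z/2
N(n) = n*(-2 + n/2) (N(n) = (-2 + n/2)*n = n*(-2 + n/2))
O(D, B) = (-10 + D)/(B + √7) (O(D, B) = (-10 + D)/(B + √(6 + 1)) = (-10 + D)/(B + √7))
O(M(-5), 8)*(N(11) + m) = ((-10 - 1)/(8 + √7))*((½)*11*(-4 + 11) - 156) = (-11/(8 + √7))*((½)*11*7 - 156) = (-11/(8 + √7))*(77/2 - 156) = -11/(8 + √7)*(-235/2) = 2585/(2*(8 + √7))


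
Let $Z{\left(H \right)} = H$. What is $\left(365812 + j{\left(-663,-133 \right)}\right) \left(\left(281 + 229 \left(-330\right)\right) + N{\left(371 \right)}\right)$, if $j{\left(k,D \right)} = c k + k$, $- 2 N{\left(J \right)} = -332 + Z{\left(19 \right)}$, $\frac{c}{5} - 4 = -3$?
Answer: $-27185493005$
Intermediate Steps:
$c = 5$ ($c = 20 + 5 \left(-3\right) = 20 - 15 = 5$)
$N{\left(J \right)} = \frac{313}{2}$ ($N{\left(J \right)} = - \frac{-332 + 19}{2} = \left(- \frac{1}{2}\right) \left(-313\right) = \frac{313}{2}$)
$j{\left(k,D \right)} = 6 k$ ($j{\left(k,D \right)} = 5 k + k = 6 k$)
$\left(365812 + j{\left(-663,-133 \right)}\right) \left(\left(281 + 229 \left(-330\right)\right) + N{\left(371 \right)}\right) = \left(365812 + 6 \left(-663\right)\right) \left(\left(281 + 229 \left(-330\right)\right) + \frac{313}{2}\right) = \left(365812 - 3978\right) \left(\left(281 - 75570\right) + \frac{313}{2}\right) = 361834 \left(-75289 + \frac{313}{2}\right) = 361834 \left(- \frac{150265}{2}\right) = -27185493005$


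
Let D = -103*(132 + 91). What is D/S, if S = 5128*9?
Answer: -22969/46152 ≈ -0.49768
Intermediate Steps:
D = -22969 (D = -103*223 = -22969)
S = 46152
D/S = -22969/46152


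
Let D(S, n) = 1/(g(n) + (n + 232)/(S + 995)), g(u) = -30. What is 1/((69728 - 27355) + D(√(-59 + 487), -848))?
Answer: 5616185464394/237974443263326963 + 176*√107/237974443263326963 ≈ 2.3600e-5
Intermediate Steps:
D(S, n) = 1/(-30 + (232 + n)/(995 + S)) (D(S, n) = 1/(-30 + (n + 232)/(S + 995)) = 1/(-30 + (232 + n)/(995 + S)))
1/((69728 - 27355) + D(√(-59 + 487), -848)) = 1/((69728 - 27355) + (995 + √(-59 + 487))/(-29618 - 848 - 30*√(-59 + 487))) = 1/(42373 + (995 + √428)/(-29618 - 848 - 60*√107)) = 1/(42373 + (995 + 2*√107)/(-29618 - 848 - 60*√107)) = 1/(42373 + (995 + 2*√107)/(-30466 - 60*√107))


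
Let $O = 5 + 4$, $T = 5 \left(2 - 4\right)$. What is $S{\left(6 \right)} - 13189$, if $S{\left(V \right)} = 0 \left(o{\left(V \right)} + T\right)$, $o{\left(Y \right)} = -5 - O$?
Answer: $-13189$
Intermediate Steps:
$T = -10$ ($T = 5 \left(-2\right) = -10$)
$O = 9$
$o{\left(Y \right)} = -14$ ($o{\left(Y \right)} = -5 - 9 = -14$)
$S{\left(V \right)} = 0$ ($S{\left(V \right)} = 0 \left(-14 - 10\right) = 0 \left(-24\right) = 0$)
$S{\left(6 \right)} - 13189 = 0 - 13189 = -13189$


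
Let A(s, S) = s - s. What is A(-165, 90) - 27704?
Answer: -27704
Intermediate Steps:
A(s, S) = 0
A(-165, 90) - 27704 = 0 - 27704 = -27704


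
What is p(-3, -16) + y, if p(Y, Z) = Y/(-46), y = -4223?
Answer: -194255/46 ≈ -4222.9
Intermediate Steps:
p(Y, Z) = -Y/46 (p(Y, Z) = Y*(-1/46) = -Y/46)
p(-3, -16) + y = -1/46*(-3) - 4223 = 3/46 - 4223 = -194255/46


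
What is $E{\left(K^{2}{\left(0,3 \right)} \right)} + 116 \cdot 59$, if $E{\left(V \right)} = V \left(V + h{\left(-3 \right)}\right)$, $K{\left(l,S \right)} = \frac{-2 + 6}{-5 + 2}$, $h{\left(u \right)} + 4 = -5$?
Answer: $\frac{553324}{81} \approx 6831.2$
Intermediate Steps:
$h{\left(u \right)} = -9$ ($h{\left(u \right)} = -4 - 5 = -9$)
$K{\left(l,S \right)} = - \frac{4}{3}$ ($K{\left(l,S \right)} = \frac{4}{-3} = 4 \left(- \frac{1}{3}\right) = - \frac{4}{3}$)
$E{\left(V \right)} = V \left(-9 + V\right)$ ($E{\left(V \right)} = V \left(V - 9\right) = V \left(-9 + V\right)$)
$E{\left(K^{2}{\left(0,3 \right)} \right)} + 116 \cdot 59 = \left(- \frac{4}{3}\right)^{2} \left(-9 + \left(- \frac{4}{3}\right)^{2}\right) + 116 \cdot 59 = \frac{16 \left(-9 + \frac{16}{9}\right)}{9} + 6844 = \frac{16}{9} \left(- \frac{65}{9}\right) + 6844 = - \frac{1040}{81} + 6844 = \frac{553324}{81}$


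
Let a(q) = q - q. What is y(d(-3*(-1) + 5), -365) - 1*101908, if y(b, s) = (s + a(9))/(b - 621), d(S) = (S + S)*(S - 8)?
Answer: -63284503/621 ≈ -1.0191e+5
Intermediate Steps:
a(q) = 0
d(S) = 2*S*(-8 + S) (d(S) = (2*S)*(-8 + S) = 2*S*(-8 + S))
y(b, s) = s/(-621 + b) (y(b, s) = (s + 0)/(b - 621) = s/(-621 + b))
y(d(-3*(-1) + 5), -365) - 1*101908 = -365/(-621 + 2*(-3*(-1) + 5)*(-8 + (-3*(-1) + 5))) - 1*101908 = -365/(-621 + 2*(3 + 5)*(-8 + (3 + 5))) - 101908 = -365/(-621 + 2*8*(-8 + 8)) - 101908 = -365/(-621 + 2*8*0) - 101908 = -365/(-621 + 0) - 101908 = -365/(-621) - 101908 = -365*(-1/621) - 101908 = 365/621 - 101908 = -63284503/621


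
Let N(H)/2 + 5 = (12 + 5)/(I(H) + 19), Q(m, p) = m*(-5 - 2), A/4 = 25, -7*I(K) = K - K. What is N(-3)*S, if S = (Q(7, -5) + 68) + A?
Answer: -18564/19 ≈ -977.05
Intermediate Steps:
I(K) = 0 (I(K) = -(K - K)/7 = -⅐*0 = 0)
A = 100 (A = 4*25 = 100)
Q(m, p) = -7*m (Q(m, p) = m*(-7) = -7*m)
S = 119 (S = (-7*7 + 68) + 100 = (-49 + 68) + 100 = 19 + 100 = 119)
N(H) = -156/19 (N(H) = -10 + 2*((12 + 5)/(0 + 19)) = -10 + 2*(17/19) = -10 + 34/19 = -156/19)
N(-3)*S = -156/19*119 = -18564/19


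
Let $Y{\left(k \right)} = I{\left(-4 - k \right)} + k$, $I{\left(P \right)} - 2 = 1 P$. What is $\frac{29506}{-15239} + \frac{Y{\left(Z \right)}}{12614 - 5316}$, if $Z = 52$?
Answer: $- \frac{107682633}{55607111} \approx -1.9365$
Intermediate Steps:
$I{\left(P \right)} = 2 + P$ ($I{\left(P \right)} = 2 + 1 P = 2 + P$)
$Y{\left(k \right)} = -2$ ($Y{\left(k \right)} = \left(2 - \left(4 + k\right)\right) + k = \left(-2 - k\right) + k = -2$)
$\frac{29506}{-15239} + \frac{Y{\left(Z \right)}}{12614 - 5316} = \frac{29506}{-15239} - \frac{2}{12614 - 5316} = 29506 \left(- \frac{1}{15239}\right) - \frac{2}{12614 - 5316} = - \frac{29506}{15239} - \frac{2}{7298} = - \frac{29506}{15239} - \frac{1}{3649} = - \frac{107682633}{55607111}$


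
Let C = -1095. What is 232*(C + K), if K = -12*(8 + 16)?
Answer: -320856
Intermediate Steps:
K = -288 (K = -12*24 = -288)
232*(C + K) = 232*(-1095 - 288) = 232*(-1383) = -320856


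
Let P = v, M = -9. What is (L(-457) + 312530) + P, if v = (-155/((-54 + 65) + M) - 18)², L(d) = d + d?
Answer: 1282945/4 ≈ 3.2074e+5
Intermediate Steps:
L(d) = 2*d
v = 36481/4 (v = (-155/((-54 + 65) - 9) - 18)² = (-155/(11 - 9) - 18)² = (-155/2 - 18)² = (-191/2)² = 36481/4 ≈ 9120.3)
P = 36481/4 ≈ 9120.3
(L(-457) + 312530) + P = (2*(-457) + 312530) + 36481/4 = (-914 + 312530) + 36481/4 = 311616 + 36481/4 = 1282945/4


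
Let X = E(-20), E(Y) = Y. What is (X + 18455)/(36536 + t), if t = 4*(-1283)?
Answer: 6145/10468 ≈ 0.58703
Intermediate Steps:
X = -20
t = -5132
(X + 18455)/(36536 + t) = (-20 + 18455)/(36536 - 5132) = 18435/31404 = 18435*(1/31404) = 6145/10468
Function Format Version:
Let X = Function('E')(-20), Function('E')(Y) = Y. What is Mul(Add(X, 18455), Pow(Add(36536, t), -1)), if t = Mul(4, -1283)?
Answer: Rational(6145, 10468) ≈ 0.58703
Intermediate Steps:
X = -20
t = -5132
Mul(Add(X, 18455), Pow(Add(36536, t), -1)) = Mul(Add(-20, 18455), Pow(Add(36536, -5132), -1)) = Mul(18435, Pow(31404, -1)) = Mul(18435, Rational(1, 31404)) = Rational(6145, 10468)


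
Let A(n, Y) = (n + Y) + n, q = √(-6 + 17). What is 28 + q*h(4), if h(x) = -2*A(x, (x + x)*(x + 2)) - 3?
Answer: 28 - 115*√11 ≈ -353.41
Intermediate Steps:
q = √11 ≈ 3.3166
A(n, Y) = Y + 2*n (A(n, Y) = (Y + n) + n = Y + 2*n)
h(x) = -3 - 4*x - 4*x*(2 + x) (h(x) = -2*((x + x)*(x + 2) + 2*x) - 3 = -2*((2*x)*(2 + x) + 2*x) - 3 = -2*(2*x*(2 + x) + 2*x) - 3 = -2*(2*x + 2*x*(2 + x)) - 3 = (-4*x - 4*x*(2 + x)) - 3 = -3 - 4*x - 4*x*(2 + x))
28 + q*h(4) = 28 + √11*(-3 - 12*4 - 4*4²) = 28 + √11*(-3 - 48 - 4*16) = 28 + √11*(-3 - 48 - 64) = 28 + √11*(-115) = 28 - 115*√11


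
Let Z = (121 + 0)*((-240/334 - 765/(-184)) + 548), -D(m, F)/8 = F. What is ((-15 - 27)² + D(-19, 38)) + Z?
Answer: 2095161779/30728 ≈ 68184.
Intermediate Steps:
D(m, F) = -8*F
Z = 2050298899/30728 (Z = 121*((-240*1/334 - 765*(-1/184)) + 548) = 121*((-120/167 + 765/184) + 548) = 121*(105675/30728 + 548) = 121*(16944619/30728) = 2050298899/30728 ≈ 66724.)
((-15 - 27)² + D(-19, 38)) + Z = ((-15 - 27)² - 8*38) + 2050298899/30728 = ((-42)² - 304) + 2050298899/30728 = (1764 - 304) + 2050298899/30728 = 1460 + 2050298899/30728 = 2095161779/30728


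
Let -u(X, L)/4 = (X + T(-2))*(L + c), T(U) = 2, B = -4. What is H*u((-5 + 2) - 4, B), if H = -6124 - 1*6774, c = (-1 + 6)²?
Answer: -5417160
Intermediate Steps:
c = 25 (c = 5² = 25)
H = -12898 (H = -6124 - 6774 = -12898)
u(X, L) = -4*(2 + X)*(25 + L) (u(X, L) = -4*(X + 2)*(L + 25) = -4*(2 + X)*(25 + L))
H*u((-5 + 2) - 4, B) = -12898*(-200 - 100*((-5 + 2) - 4) - 8*(-4) - 4*(-4)*((-5 + 2) - 4)) = -12898*(-200 - 100*(-3 - 4) + 32 - 4*(-4)*(-3 - 4)) = -12898*(-200 - 100*(-7) + 32 - 4*(-4)*(-7)) = -12898*(-200 + 700 + 32 - 112) = -12898*420 = -5417160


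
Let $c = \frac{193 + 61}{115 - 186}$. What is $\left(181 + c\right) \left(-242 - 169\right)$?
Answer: $- \frac{5177367}{71} \approx -72921.0$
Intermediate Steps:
$c = - \frac{254}{71}$ ($c = \frac{254}{-71} = 254 \left(- \frac{1}{71}\right) = - \frac{254}{71} \approx -3.5775$)
$\left(181 + c\right) \left(-242 - 169\right) = \left(181 - \frac{254}{71}\right) \left(-242 - 169\right) = \frac{12597}{71} \left(-411\right) = - \frac{5177367}{71}$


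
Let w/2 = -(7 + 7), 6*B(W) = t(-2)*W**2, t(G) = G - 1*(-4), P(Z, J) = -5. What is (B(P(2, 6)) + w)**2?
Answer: 3481/9 ≈ 386.78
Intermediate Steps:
t(G) = 4 + G (t(G) = G + 4 = 4 + G)
B(W) = W**2/3 (B(W) = ((4 - 2)*W**2)/6 = (2*W**2)/6 = W**2/3)
w = -28 (w = 2*(-(7 + 7)) = 2*(-1*14) = 2*(-14) = -28)
(B(P(2, 6)) + w)**2 = ((1/3)*(-5)**2 - 28)**2 = ((1/3)*25 - 28)**2 = (25/3 - 28)**2 = (-59/3)**2 = 3481/9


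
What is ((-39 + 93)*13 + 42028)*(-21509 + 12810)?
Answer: -371708270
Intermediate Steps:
((-39 + 93)*13 + 42028)*(-21509 + 12810) = (54*13 + 42028)*(-8699) = (702 + 42028)*(-8699) = 42730*(-8699) = -371708270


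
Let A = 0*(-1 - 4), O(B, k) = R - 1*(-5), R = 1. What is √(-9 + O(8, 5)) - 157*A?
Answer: I*√3 ≈ 1.732*I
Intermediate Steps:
O(B, k) = 6 (O(B, k) = 1 - 1*(-5) = 1 + 5 = 6)
A = 0 (A = 0*(-5) = 0)
√(-9 + O(8, 5)) - 157*A = √(-9 + 6) - 157*0 = √(-3) + 0 = I*√3 + 0 = I*√3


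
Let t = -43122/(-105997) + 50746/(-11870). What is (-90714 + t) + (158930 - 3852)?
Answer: 40488456506169/629092195 ≈ 64360.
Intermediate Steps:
t = -2433532811/629092195 (t = -43122*(-1/105997) + 50746*(-1/11870) = 43122/105997 - 25373/5935 = -2433532811/629092195 ≈ -3.8683)
(-90714 + t) + (158930 - 3852) = (-90714 - 2433532811/629092195) + (158930 - 3852) = -57069902910041/629092195 + 155078 = 40488456506169/629092195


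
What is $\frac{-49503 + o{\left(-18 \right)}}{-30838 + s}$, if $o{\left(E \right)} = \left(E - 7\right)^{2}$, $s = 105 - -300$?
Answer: $\frac{48878}{30433} \approx 1.6061$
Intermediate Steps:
$s = 405$ ($s = 105 + 300 = 405$)
$o{\left(E \right)} = \left(-7 + E\right)^{2}$
$\frac{-49503 + o{\left(-18 \right)}}{-30838 + s} = \frac{-49503 + \left(-7 - 18\right)^{2}}{-30838 + 405} = \frac{-49503 + \left(-25\right)^{2}}{-30433} = \left(-49503 + 625\right) \left(- \frac{1}{30433}\right) = \left(-48878\right) \left(- \frac{1}{30433}\right) = \frac{48878}{30433}$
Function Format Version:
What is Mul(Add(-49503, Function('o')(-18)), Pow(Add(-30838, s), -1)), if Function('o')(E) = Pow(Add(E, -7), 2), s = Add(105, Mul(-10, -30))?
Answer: Rational(48878, 30433) ≈ 1.6061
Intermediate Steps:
s = 405 (s = Add(105, 300) = 405)
Function('o')(E) = Pow(Add(-7, E), 2)
Mul(Add(-49503, Function('o')(-18)), Pow(Add(-30838, s), -1)) = Mul(Add(-49503, Pow(Add(-7, -18), 2)), Pow(Add(-30838, 405), -1)) = Mul(Add(-49503, Pow(-25, 2)), Pow(-30433, -1)) = Mul(Add(-49503, 625), Rational(-1, 30433)) = Mul(-48878, Rational(-1, 30433)) = Rational(48878, 30433)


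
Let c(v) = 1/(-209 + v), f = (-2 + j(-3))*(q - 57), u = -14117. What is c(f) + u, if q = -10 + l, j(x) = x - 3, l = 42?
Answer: -127054/9 ≈ -14117.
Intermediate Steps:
j(x) = -3 + x
q = 32 (q = -10 + 42 = 32)
f = 200 (f = (-2 + (-3 - 3))*(32 - 57) = (-2 - 6)*(-25) = -8*(-25) = 200)
c(f) + u = 1/(-209 + 200) - 14117 = 1/(-9) - 14117 = -1/9 - 14117 = -127054/9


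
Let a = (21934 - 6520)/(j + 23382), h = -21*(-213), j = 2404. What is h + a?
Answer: 57678096/12893 ≈ 4473.6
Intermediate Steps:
h = 4473
a = 7707/12893 (a = (21934 - 6520)/(2404 + 23382) = 15414/25786 = 15414*(1/25786) = 7707/12893 ≈ 0.59777)
h + a = 4473 + 7707/12893 = 57678096/12893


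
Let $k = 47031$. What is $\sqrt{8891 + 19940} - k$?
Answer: $-47031 + \sqrt{28831} \approx -46861.0$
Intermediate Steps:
$\sqrt{8891 + 19940} - k = \sqrt{8891 + 19940} - 47031 = \sqrt{28831} - 47031 = -47031 + \sqrt{28831}$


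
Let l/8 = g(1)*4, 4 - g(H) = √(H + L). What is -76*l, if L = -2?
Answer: -9728 + 2432*I ≈ -9728.0 + 2432.0*I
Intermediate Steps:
g(H) = 4 - √(-2 + H) (g(H) = 4 - √(H - 2) = 4 - √(-2 + H))
l = 128 - 32*I (l = 8*((4 - √(-2 + 1))*4) = 8*((4 - √(-1))*4) = 8*((4 - I)*4) = 8*(16 - 4*I) = 128 - 32*I ≈ 128.0 - 32.0*I)
-76*l = -76*(128 - 32*I) = -9728 + 2432*I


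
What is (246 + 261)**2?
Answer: 257049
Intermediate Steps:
(246 + 261)**2 = 507**2 = 257049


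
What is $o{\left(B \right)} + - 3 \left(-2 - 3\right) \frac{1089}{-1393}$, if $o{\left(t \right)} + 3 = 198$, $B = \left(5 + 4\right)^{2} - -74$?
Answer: $\frac{255300}{1393} \approx 183.27$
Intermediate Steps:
$B = 155$ ($B = 9^{2} + 74 = 81 + 74 = 155$)
$o{\left(t \right)} = 195$ ($o{\left(t \right)} = -3 + 198 = 195$)
$o{\left(B \right)} + - 3 \left(-2 - 3\right) \frac{1089}{-1393} = 195 + - 3 \left(-2 - 3\right) \frac{1089}{-1393} = 195 + \left(-3\right) \left(-5\right) 1089 \left(- \frac{1}{1393}\right) = 195 + 15 \left(- \frac{1089}{1393}\right) = 195 - \frac{16335}{1393} = \frac{255300}{1393}$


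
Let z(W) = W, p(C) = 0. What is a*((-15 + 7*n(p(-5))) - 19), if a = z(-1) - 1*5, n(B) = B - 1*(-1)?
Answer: 162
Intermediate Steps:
n(B) = 1 + B (n(B) = B + 1 = 1 + B)
a = -6 (a = -1 - 1*5 = -1 - 5 = -6)
a*((-15 + 7*n(p(-5))) - 19) = -6*((-15 + 7*(1 + 0)) - 19) = -6*((-15 + 7*1) - 19) = -6*((-15 + 7) - 19) = -6*(-8 - 19) = -6*(-27) = 162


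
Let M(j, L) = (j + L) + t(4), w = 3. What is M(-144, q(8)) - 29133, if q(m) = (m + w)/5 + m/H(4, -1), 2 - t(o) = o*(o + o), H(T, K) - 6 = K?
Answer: -146516/5 ≈ -29303.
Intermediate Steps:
H(T, K) = 6 + K
t(o) = 2 - 2*o² (t(o) = 2 - o*(o + o) = 2 - o*2*o = 2 - 2*o²)
q(m) = ⅗ + 2*m/5 (q(m) = (m + 3)/5 + m/(6 - 1) = (3 + m)*(⅕) + m/5 = (⅗ + m/5) + m*(⅕) = (⅗ + m/5) + m/5 = ⅗ + 2*m/5)
M(j, L) = -30 + L + j (M(j, L) = (j + L) + (2 - 2*4²) = (L + j) + (2 - 2*16) = (L + j) + (2 - 32) = (L + j) - 30 = -30 + L + j)
M(-144, q(8)) - 29133 = (-30 + (⅗ + (⅖)*8) - 144) - 29133 = (-30 + (⅗ + 16/5) - 144) - 29133 = (-30 + 19/5 - 144) - 29133 = -851/5 - 29133 = -146516/5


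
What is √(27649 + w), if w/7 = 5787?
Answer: √68158 ≈ 261.07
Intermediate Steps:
w = 40509 (w = 7*5787 = 40509)
√(27649 + w) = √(27649 + 40509) = √68158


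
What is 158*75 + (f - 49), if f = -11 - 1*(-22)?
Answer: 11812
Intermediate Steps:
f = 11 (f = -11 + 22 = 11)
158*75 + (f - 49) = 158*75 + (11 - 49) = 11850 - 38 = 11812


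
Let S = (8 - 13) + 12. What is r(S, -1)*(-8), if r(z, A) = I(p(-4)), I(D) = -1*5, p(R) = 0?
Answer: 40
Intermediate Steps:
S = 7 (S = -5 + 12 = 7)
I(D) = -5
r(z, A) = -5
r(S, -1)*(-8) = -5*(-8) = 40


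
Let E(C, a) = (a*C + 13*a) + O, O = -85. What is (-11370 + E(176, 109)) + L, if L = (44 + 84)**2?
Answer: 25530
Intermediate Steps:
E(C, a) = -85 + 13*a + C*a (E(C, a) = (a*C + 13*a) - 85 = (C*a + 13*a) - 85 = (13*a + C*a) - 85 = -85 + 13*a + C*a)
L = 16384 (L = 128**2 = 16384)
(-11370 + E(176, 109)) + L = (-11370 + (-85 + 13*109 + 176*109)) + 16384 = (-11370 + (-85 + 1417 + 19184)) + 16384 = (-11370 + 20516) + 16384 = 9146 + 16384 = 25530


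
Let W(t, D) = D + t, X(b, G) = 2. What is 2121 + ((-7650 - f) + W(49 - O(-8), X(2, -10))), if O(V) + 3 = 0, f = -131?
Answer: -5344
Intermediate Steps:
O(V) = -3 (O(V) = -3 + 0 = -3)
2121 + ((-7650 - f) + W(49 - O(-8), X(2, -10))) = 2121 + ((-7650 - 1*(-131)) + (2 + (49 - 1*(-3)))) = 2121 + ((-7650 + 131) + (2 + (49 + 3))) = 2121 + (-7519 + (2 + 52)) = 2121 + (-7519 + 54) = 2121 - 7465 = -5344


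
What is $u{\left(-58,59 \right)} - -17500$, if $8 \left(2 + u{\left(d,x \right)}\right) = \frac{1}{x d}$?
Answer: $\frac{479025247}{27376} \approx 17498.0$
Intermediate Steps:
$u{\left(d,x \right)} = -2 + \frac{1}{8 d x}$ ($u{\left(d,x \right)} = -2 + \frac{1}{8 x d} = -2 + \frac{1}{8 d x}$)
$u{\left(-58,59 \right)} - -17500 = \left(-2 + \frac{1}{8 \left(-58\right) 59}\right) - -17500 = \left(-2 + \frac{1}{8} \left(- \frac{1}{58}\right) \frac{1}{59}\right) + 17500 = \left(-2 - \frac{1}{27376}\right) + 17500 = - \frac{54753}{27376} + 17500 = \frac{479025247}{27376}$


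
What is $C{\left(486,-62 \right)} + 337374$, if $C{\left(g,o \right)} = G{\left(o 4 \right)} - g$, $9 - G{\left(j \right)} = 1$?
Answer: $336896$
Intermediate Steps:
$G{\left(j \right)} = 8$ ($G{\left(j \right)} = 9 - 1 = 8$)
$C{\left(g,o \right)} = 8 - g$
$C{\left(486,-62 \right)} + 337374 = \left(8 - 486\right) + 337374 = -478 + 337374 = 336896$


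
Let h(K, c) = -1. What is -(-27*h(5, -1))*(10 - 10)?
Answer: 0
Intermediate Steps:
-(-27*h(5, -1))*(10 - 10) = -(-27*(-1))*(10 - 10) = -27*0 = -1*0 = 0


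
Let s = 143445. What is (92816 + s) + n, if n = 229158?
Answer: 465419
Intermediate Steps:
(92816 + s) + n = (92816 + 143445) + 229158 = 236261 + 229158 = 465419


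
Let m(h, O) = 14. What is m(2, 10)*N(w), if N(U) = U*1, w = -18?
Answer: -252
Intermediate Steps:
N(U) = U
m(2, 10)*N(w) = 14*(-18) = -252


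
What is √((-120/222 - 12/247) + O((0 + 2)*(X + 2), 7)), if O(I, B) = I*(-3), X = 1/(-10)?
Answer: I*√25033685885/45695 ≈ 3.4625*I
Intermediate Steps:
X = -⅒ ≈ -0.10000
O(I, B) = -3*I
√((-120/222 - 12/247) + O((0 + 2)*(X + 2), 7)) = √((-120/222 - 12/247) - 3*(0 + 2)*(-⅒ + 2)) = √((-120*1/222 - 12*1/247) - 6*19/10) = √((-20/37 - 12/247) - 3*19/5) = √(-5384/9139 - 57/5) = √(-547843/45695) = I*√25033685885/45695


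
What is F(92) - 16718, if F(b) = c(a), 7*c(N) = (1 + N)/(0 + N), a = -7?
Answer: -819176/49 ≈ -16718.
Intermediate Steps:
c(N) = (1 + N)/(7*N) (c(N) = ((1 + N)/(0 + N))/7 = ((1 + N)/N)/7 = (1 + N)/(7*N))
F(b) = 6/49 (F(b) = (1/7)*(1 - 7)/(-7) = (1/7)*(-1/7)*(-6) = 6/49)
F(92) - 16718 = 6/49 - 16718 = -819176/49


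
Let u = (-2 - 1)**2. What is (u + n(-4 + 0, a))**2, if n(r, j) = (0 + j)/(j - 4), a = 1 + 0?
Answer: 676/9 ≈ 75.111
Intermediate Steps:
a = 1
n(r, j) = j/(-4 + j)
u = 9 (u = (-3)**2 = 9)
(u + n(-4 + 0, a))**2 = (9 + 1/(-4 + 1))**2 = (9 + 1/(-3))**2 = (9 + 1*(-1/3))**2 = (9 - 1/3)**2 = (26/3)**2 = 676/9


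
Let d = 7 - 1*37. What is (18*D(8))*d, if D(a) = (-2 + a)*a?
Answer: -25920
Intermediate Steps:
D(a) = a*(-2 + a)
d = -30 (d = 7 - 37 = -30)
(18*D(8))*d = (18*(8*(-2 + 8)))*(-30) = (18*(8*6))*(-30) = (18*48)*(-30) = 864*(-30) = -25920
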